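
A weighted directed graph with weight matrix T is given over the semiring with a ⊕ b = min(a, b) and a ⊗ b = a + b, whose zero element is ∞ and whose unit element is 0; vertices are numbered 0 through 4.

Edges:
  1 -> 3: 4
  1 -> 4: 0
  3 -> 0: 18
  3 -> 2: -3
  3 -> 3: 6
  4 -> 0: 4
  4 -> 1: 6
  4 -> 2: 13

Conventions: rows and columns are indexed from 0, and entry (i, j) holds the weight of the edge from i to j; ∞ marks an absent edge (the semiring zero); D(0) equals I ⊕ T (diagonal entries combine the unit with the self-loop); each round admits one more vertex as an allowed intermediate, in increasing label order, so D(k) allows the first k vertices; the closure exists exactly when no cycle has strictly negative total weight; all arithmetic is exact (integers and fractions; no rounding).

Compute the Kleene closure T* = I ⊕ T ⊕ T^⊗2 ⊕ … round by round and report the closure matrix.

D(0):
  [0, ∞, ∞, ∞, ∞]
  [∞, 0, ∞, 4, 0]
  [∞, ∞, 0, ∞, ∞]
  [18, ∞, -3, 0, ∞]
  [4, 6, 13, ∞, 0]
D(1):
  [0, ∞, ∞, ∞, ∞]
  [∞, 0, ∞, 4, 0]
  [∞, ∞, 0, ∞, ∞]
  [18, ∞, -3, 0, ∞]
  [4, 6, 13, ∞, 0]
D(2):
  [0, ∞, ∞, ∞, ∞]
  [∞, 0, ∞, 4, 0]
  [∞, ∞, 0, ∞, ∞]
  [18, ∞, -3, 0, ∞]
  [4, 6, 13, 10, 0]
D(3):
  [0, ∞, ∞, ∞, ∞]
  [∞, 0, ∞, 4, 0]
  [∞, ∞, 0, ∞, ∞]
  [18, ∞, -3, 0, ∞]
  [4, 6, 13, 10, 0]
D(4):
  [0, ∞, ∞, ∞, ∞]
  [22, 0, 1, 4, 0]
  [∞, ∞, 0, ∞, ∞]
  [18, ∞, -3, 0, ∞]
  [4, 6, 7, 10, 0]
D(5):
  [0, ∞, ∞, ∞, ∞]
  [4, 0, 1, 4, 0]
  [∞, ∞, 0, ∞, ∞]
  [18, ∞, -3, 0, ∞]
  [4, 6, 7, 10, 0]
Answer: T* = [[0, ∞, ∞, ∞, ∞], [4, 0, 1, 4, 0], [∞, ∞, 0, ∞, ∞], [18, ∞, -3, 0, ∞], [4, 6, 7, 10, 0]]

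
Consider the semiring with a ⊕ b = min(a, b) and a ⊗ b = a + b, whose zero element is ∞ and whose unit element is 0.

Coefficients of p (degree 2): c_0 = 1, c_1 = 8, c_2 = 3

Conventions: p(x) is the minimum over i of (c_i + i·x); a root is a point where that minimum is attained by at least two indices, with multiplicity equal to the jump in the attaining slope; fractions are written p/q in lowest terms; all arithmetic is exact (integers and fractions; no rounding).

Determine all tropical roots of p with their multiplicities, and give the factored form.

hull edge (i=0, c=1) to (i=2, c=3): slope 1, span 2
Factored form: p(x) = 3 ⊗ (x ⊕ (-1)) ⊗ (x ⊕ (-1))
Answer: roots = -1 (mult 2)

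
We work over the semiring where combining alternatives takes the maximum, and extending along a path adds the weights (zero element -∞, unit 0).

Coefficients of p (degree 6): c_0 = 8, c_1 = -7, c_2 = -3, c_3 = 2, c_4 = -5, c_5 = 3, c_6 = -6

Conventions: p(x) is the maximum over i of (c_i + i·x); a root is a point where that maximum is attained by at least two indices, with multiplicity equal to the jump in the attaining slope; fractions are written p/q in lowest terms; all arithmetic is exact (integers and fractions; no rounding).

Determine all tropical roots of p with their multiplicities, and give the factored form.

hull edge (i=0, c=8) to (i=5, c=3): slope -1, span 5
hull edge (i=5, c=3) to (i=6, c=-6): slope -9, span 1
Factored form: p(x) = -6 ⊗ (x ⊕ 1) ⊗ (x ⊕ 1) ⊗ (x ⊕ 1) ⊗ (x ⊕ 1) ⊗ (x ⊕ 1) ⊗ (x ⊕ 9)
Answer: roots = 1 (mult 5), 9 (mult 1)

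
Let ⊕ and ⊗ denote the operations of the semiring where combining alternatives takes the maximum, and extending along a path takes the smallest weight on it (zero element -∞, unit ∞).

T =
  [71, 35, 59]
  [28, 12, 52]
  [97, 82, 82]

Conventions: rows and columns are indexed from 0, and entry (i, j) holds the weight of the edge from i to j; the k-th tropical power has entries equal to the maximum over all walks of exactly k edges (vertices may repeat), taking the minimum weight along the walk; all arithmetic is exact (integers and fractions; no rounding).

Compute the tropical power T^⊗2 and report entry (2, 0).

T^⊗2:
  [71, 59, 59]
  [52, 52, 52]
  [82, 82, 82]
Key observation: the optimum is the walk 2->2->0, with weight 82 min 97 = 82.
Optimal value attained by: walk 2->2->0.
Answer: (T^⊗2)[2][0] = 82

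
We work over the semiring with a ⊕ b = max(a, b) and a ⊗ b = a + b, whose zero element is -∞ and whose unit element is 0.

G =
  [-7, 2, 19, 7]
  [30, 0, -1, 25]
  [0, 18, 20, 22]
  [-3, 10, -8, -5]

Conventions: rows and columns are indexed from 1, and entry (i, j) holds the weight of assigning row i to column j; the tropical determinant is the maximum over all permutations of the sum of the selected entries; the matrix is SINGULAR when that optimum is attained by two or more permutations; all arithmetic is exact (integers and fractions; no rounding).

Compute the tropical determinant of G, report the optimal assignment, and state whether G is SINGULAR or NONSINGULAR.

σ = (1, 2, 3, 4): (-7) + 0 + 20 + (-5) = 8
σ = (1, 2, 4, 3): (-7) + 0 + 22 + (-8) = 7
σ = (1, 3, 2, 4): (-7) + (-1) + 18 + (-5) = 5
σ = (1, 3, 4, 2): (-7) + (-1) + 22 + 10 = 24
σ = (1, 4, 2, 3): (-7) + 25 + 18 + (-8) = 28
σ = (1, 4, 3, 2): (-7) + 25 + 20 + 10 = 48
σ = (2, 1, 3, 4): 2 + 30 + 20 + (-5) = 47
σ = (2, 1, 4, 3): 2 + 30 + 22 + (-8) = 46
σ = (2, 3, 1, 4): 2 + (-1) + 0 + (-5) = -4
σ = (2, 3, 4, 1): 2 + (-1) + 22 + (-3) = 20
σ = (2, 4, 1, 3): 2 + 25 + 0 + (-8) = 19
σ = (2, 4, 3, 1): 2 + 25 + 20 + (-3) = 44
σ = (3, 1, 2, 4): 19 + 30 + 18 + (-5) = 62
σ = (3, 1, 4, 2): 19 + 30 + 22 + 10 = 81
σ = (3, 2, 1, 4): 19 + 0 + 0 + (-5) = 14
σ = (3, 2, 4, 1): 19 + 0 + 22 + (-3) = 38
σ = (3, 4, 1, 2): 19 + 25 + 0 + 10 = 54
σ = (3, 4, 2, 1): 19 + 25 + 18 + (-3) = 59
σ = (4, 1, 2, 3): 7 + 30 + 18 + (-8) = 47
σ = (4, 1, 3, 2): 7 + 30 + 20 + 10 = 67
σ = (4, 2, 1, 3): 7 + 0 + 0 + (-8) = -1
σ = (4, 2, 3, 1): 7 + 0 + 20 + (-3) = 24
σ = (4, 3, 1, 2): 7 + (-1) + 0 + 10 = 16
σ = (4, 3, 2, 1): 7 + (-1) + 18 + (-3) = 21
Optimal value attained by: σ = (3, 1, 4, 2).
Answer: det⊕(G) = 81; verdict: NONSINGULAR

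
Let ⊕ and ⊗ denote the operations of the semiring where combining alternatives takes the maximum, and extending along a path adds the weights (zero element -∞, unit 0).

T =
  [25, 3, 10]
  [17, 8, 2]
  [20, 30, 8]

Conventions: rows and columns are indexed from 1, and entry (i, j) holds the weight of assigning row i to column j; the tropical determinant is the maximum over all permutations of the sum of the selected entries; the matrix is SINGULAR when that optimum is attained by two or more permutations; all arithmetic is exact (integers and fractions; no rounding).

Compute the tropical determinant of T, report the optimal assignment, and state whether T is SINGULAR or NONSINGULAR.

σ = (1, 2, 3): 25 + 8 + 8 = 41
σ = (1, 3, 2): 25 + 2 + 30 = 57
σ = (2, 1, 3): 3 + 17 + 8 = 28
σ = (2, 3, 1): 3 + 2 + 20 = 25
σ = (3, 1, 2): 10 + 17 + 30 = 57
σ = (3, 2, 1): 10 + 8 + 20 = 38
Optimal value attained by: σ = (1, 3, 2).
Answer: det⊕(T) = 57; verdict: SINGULAR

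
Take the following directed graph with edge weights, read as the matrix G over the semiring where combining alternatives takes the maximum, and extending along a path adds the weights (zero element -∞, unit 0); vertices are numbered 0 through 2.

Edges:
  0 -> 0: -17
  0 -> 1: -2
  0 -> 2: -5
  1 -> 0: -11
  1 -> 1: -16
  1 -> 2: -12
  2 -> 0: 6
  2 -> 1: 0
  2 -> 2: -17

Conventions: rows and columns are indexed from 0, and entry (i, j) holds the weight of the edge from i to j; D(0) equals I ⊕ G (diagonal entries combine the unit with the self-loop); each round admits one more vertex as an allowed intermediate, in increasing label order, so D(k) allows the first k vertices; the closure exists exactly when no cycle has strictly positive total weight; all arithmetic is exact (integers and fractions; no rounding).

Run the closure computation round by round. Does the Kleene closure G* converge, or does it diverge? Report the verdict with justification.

D(0):
  [0, -2, -5]
  [-11, 0, -12]
  [6, 0, 0]
Detection: at round 1, diagonal entry (2, 2) turns strictly positive.
Key observation: the cycle 2->0->2 has total weight 6 + (-5), which is strictly positive.
Answer: DIVERGES — positive cycle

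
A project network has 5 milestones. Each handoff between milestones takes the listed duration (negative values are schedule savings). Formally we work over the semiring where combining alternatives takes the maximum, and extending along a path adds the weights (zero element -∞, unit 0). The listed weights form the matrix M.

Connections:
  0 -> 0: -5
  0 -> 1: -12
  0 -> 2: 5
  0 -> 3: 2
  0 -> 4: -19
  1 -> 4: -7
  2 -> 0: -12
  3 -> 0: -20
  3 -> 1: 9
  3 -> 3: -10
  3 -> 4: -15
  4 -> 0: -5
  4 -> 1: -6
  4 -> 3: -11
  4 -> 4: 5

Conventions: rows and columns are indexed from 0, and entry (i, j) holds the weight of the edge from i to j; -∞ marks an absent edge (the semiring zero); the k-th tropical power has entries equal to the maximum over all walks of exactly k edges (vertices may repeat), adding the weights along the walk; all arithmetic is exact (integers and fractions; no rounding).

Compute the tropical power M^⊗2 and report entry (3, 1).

M^⊗2:
  [-7, 11, 0, -3, -13]
  [-12, -13, -∞, -18, -2]
  [-17, -24, -7, -10, -31]
  [-20, -1, -15, -18, 2]
  [0, -1, 0, -3, 10]
Key observation: the optimum is the walk 3->3->1, with weight (-10) + 9 = -1.
Optimal value attained by: walk 3->3->1.
Answer: (M^⊗2)[3][1] = -1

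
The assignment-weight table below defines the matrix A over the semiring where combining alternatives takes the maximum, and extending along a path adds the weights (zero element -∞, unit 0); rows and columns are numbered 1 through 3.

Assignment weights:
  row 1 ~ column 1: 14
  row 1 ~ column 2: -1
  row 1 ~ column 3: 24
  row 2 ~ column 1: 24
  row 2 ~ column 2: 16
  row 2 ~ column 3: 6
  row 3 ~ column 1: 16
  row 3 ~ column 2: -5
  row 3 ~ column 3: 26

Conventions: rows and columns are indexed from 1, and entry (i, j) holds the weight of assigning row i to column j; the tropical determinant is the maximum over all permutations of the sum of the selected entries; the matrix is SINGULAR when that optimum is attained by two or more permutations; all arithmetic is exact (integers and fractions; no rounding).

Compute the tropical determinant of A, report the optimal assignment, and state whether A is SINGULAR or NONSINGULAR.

σ = (1, 2, 3): 14 + 16 + 26 = 56
σ = (1, 3, 2): 14 + 6 + (-5) = 15
σ = (2, 1, 3): (-1) + 24 + 26 = 49
σ = (2, 3, 1): (-1) + 6 + 16 = 21
σ = (3, 1, 2): 24 + 24 + (-5) = 43
σ = (3, 2, 1): 24 + 16 + 16 = 56
Optimal value attained by: σ = (1, 2, 3).
Answer: det⊕(A) = 56; verdict: SINGULAR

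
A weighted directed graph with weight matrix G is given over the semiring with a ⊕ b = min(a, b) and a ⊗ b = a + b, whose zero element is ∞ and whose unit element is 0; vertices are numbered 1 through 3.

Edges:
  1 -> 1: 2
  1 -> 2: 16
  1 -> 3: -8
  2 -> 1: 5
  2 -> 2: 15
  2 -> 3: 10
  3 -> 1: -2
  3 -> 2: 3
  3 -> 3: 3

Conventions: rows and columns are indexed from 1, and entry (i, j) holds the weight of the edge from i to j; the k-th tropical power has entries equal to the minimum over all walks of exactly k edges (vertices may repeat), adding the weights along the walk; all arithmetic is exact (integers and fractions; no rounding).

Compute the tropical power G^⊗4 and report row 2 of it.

G^⊗2:
  [-10, -5, -6]
  [7, 13, -3]
  [0, 6, -10]
G^⊗3:
  [-8, -3, -18]
  [-5, 0, -1]
  [-12, -7, -8]
G^⊗4:
  [-20, -15, -16]
  [-3, 2, -13]
  [-10, -5, -20]
Answer: row 2 of G^⊗4 = [-3, 2, -13]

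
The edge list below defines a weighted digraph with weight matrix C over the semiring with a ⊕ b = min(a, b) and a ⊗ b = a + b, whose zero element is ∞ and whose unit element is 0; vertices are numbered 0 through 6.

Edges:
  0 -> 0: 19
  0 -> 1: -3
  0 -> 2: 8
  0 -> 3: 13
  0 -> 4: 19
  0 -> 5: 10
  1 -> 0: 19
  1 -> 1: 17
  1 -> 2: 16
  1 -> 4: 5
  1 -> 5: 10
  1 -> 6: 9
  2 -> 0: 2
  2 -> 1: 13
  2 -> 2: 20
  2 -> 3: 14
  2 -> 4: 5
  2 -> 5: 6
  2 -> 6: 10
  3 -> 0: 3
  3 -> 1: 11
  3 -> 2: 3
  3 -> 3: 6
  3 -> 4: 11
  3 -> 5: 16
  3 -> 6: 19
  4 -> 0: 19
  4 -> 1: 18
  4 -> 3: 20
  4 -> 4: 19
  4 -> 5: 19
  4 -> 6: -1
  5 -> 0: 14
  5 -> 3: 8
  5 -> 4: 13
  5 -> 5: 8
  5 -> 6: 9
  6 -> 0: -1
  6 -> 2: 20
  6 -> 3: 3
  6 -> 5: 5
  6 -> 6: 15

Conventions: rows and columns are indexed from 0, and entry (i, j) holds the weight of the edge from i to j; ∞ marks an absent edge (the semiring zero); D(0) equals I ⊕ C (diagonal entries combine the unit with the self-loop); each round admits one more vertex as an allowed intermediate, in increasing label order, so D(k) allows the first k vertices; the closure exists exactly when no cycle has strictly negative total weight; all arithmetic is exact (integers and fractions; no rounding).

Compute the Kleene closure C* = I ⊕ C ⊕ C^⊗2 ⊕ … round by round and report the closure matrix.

D(0):
  [0, -3, 8, 13, 19, 10, ∞]
  [19, 0, 16, ∞, 5, 10, 9]
  [2, 13, 0, 14, 5, 6, 10]
  [3, 11, 3, 0, 11, 16, 19]
  [19, 18, ∞, 20, 0, 19, -1]
  [14, ∞, ∞, 8, 13, 0, 9]
  [-1, ∞, 20, 3, ∞, 5, 0]
D(1):
  [0, -3, 8, 13, 19, 10, ∞]
  [19, 0, 16, 32, 5, 10, 9]
  [2, -1, 0, 14, 5, 6, 10]
  [3, 0, 3, 0, 11, 13, 19]
  [19, 16, 27, 20, 0, 19, -1]
  [14, 11, 22, 8, 13, 0, 9]
  [-1, -4, 7, 3, 18, 5, 0]
D(2):
  [0, -3, 8, 13, 2, 7, 6]
  [19, 0, 16, 32, 5, 10, 9]
  [2, -1, 0, 14, 4, 6, 8]
  [3, 0, 3, 0, 5, 10, 9]
  [19, 16, 27, 20, 0, 19, -1]
  [14, 11, 22, 8, 13, 0, 9]
  [-1, -4, 7, 3, 1, 5, 0]
D(3):
  [0, -3, 8, 13, 2, 7, 6]
  [18, 0, 16, 30, 5, 10, 9]
  [2, -1, 0, 14, 4, 6, 8]
  [3, 0, 3, 0, 5, 9, 9]
  [19, 16, 27, 20, 0, 19, -1]
  [14, 11, 22, 8, 13, 0, 9]
  [-1, -4, 7, 3, 1, 5, 0]
D(4):
  [0, -3, 8, 13, 2, 7, 6]
  [18, 0, 16, 30, 5, 10, 9]
  [2, -1, 0, 14, 4, 6, 8]
  [3, 0, 3, 0, 5, 9, 9]
  [19, 16, 23, 20, 0, 19, -1]
  [11, 8, 11, 8, 13, 0, 9]
  [-1, -4, 6, 3, 1, 5, 0]
D(5):
  [0, -3, 8, 13, 2, 7, 1]
  [18, 0, 16, 25, 5, 10, 4]
  [2, -1, 0, 14, 4, 6, 3]
  [3, 0, 3, 0, 5, 9, 4]
  [19, 16, 23, 20, 0, 19, -1]
  [11, 8, 11, 8, 13, 0, 9]
  [-1, -4, 6, 3, 1, 5, 0]
D(6):
  [0, -3, 8, 13, 2, 7, 1]
  [18, 0, 16, 18, 5, 10, 4]
  [2, -1, 0, 14, 4, 6, 3]
  [3, 0, 3, 0, 5, 9, 4]
  [19, 16, 23, 20, 0, 19, -1]
  [11, 8, 11, 8, 13, 0, 9]
  [-1, -4, 6, 3, 1, 5, 0]
D(7):
  [0, -3, 7, 4, 2, 6, 1]
  [3, 0, 10, 7, 5, 9, 4]
  [2, -1, 0, 6, 4, 6, 3]
  [3, 0, 3, 0, 5, 9, 4]
  [-2, -5, 5, 2, 0, 4, -1]
  [8, 5, 11, 8, 10, 0, 9]
  [-1, -4, 6, 3, 1, 5, 0]
Answer: C* = [[0, -3, 7, 4, 2, 6, 1], [3, 0, 10, 7, 5, 9, 4], [2, -1, 0, 6, 4, 6, 3], [3, 0, 3, 0, 5, 9, 4], [-2, -5, 5, 2, 0, 4, -1], [8, 5, 11, 8, 10, 0, 9], [-1, -4, 6, 3, 1, 5, 0]]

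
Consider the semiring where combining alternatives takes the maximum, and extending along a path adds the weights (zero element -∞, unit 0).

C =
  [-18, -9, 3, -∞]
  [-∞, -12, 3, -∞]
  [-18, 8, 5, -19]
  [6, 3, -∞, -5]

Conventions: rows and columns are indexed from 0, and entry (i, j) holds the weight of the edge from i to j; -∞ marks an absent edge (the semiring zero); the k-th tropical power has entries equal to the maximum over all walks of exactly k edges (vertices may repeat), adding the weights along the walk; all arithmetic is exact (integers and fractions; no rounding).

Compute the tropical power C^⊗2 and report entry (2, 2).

C^⊗2:
  [-15, 11, 8, -16]
  [-15, 11, 8, -16]
  [-13, 13, 11, -14]
  [1, -2, 9, -10]
Key observation: the optimum is the walk 2->1->2, with weight 8 + 3 = 11.
Optimal value attained by: walk 2->1->2.
Answer: (C^⊗2)[2][2] = 11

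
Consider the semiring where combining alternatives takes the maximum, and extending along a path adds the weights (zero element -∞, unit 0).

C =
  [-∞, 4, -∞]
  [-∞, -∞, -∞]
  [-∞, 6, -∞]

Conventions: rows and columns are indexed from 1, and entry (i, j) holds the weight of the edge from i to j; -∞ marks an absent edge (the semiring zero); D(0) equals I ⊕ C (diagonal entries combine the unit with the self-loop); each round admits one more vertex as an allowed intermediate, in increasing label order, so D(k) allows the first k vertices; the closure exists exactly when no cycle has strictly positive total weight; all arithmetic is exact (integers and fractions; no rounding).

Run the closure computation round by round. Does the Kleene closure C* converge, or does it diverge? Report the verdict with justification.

D(0):
  [0, 4, -∞]
  [-∞, 0, -∞]
  [-∞, 6, 0]
D(1):
  [0, 4, -∞]
  [-∞, 0, -∞]
  [-∞, 6, 0]
D(2):
  [0, 4, -∞]
  [-∞, 0, -∞]
  [-∞, 6, 0]
D(3):
  [0, 4, -∞]
  [-∞, 0, -∞]
  [-∞, 6, 0]
Key observation: every diagonal entry stays at the unit through all rounds, so no improving cycle exists.
Answer: CONVERGES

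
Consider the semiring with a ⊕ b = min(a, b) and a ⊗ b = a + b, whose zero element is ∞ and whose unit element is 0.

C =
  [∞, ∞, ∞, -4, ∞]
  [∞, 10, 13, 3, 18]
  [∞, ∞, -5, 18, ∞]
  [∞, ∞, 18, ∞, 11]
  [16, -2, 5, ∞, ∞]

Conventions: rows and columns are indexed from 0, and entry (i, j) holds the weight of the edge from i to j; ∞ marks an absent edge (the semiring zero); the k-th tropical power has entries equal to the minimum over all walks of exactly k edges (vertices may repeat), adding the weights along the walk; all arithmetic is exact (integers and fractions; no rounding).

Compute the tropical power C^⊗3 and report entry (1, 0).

C^⊗2:
  [∞, ∞, 14, ∞, 7]
  [34, 16, 8, 13, 14]
  [∞, ∞, -10, 13, 29]
  [27, 9, 13, 36, ∞]
  [∞, 8, 0, 1, 16]
C^⊗3:
  [23, 5, 9, 32, ∞]
  [30, 12, 3, 19, 24]
  [45, 27, -15, 8, 24]
  [∞, 19, 8, 12, 27]
  [32, 14, -5, 11, 12]
Key observation: the optimum is the walk 1->3->4->0, with weight 3 + 11 + 16 = 30.
Optimal value attained by: walk 1->3->4->0.
Answer: (C^⊗3)[1][0] = 30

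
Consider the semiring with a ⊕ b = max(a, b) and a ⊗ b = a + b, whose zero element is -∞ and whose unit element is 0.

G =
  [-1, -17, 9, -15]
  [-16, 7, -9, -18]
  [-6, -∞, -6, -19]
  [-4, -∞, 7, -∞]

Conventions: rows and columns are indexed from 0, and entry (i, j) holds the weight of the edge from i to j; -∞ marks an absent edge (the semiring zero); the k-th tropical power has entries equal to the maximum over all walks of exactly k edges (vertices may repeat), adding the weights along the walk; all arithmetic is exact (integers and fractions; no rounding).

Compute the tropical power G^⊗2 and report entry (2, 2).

G^⊗2:
  [3, -10, 8, -10]
  [-9, 14, -2, -11]
  [-7, -23, 3, -21]
  [1, -21, 5, -12]
Key observation: the optimum is the walk 2->0->2, with weight (-6) + 9 = 3.
Optimal value attained by: walk 2->0->2.
Answer: (G^⊗2)[2][2] = 3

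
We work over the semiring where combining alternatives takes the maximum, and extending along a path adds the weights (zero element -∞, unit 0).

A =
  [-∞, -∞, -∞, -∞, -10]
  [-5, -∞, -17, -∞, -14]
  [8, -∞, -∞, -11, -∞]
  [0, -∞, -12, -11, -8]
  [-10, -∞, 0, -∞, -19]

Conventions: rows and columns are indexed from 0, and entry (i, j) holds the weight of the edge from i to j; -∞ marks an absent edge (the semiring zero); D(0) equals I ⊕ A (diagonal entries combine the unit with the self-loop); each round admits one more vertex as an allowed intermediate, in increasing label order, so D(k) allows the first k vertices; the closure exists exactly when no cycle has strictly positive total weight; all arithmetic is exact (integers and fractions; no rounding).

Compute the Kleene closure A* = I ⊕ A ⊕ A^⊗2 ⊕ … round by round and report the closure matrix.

D(0):
  [0, -∞, -∞, -∞, -10]
  [-5, 0, -17, -∞, -14]
  [8, -∞, 0, -11, -∞]
  [0, -∞, -12, 0, -8]
  [-10, -∞, 0, -∞, 0]
D(1):
  [0, -∞, -∞, -∞, -10]
  [-5, 0, -17, -∞, -14]
  [8, -∞, 0, -11, -2]
  [0, -∞, -12, 0, -8]
  [-10, -∞, 0, -∞, 0]
D(2):
  [0, -∞, -∞, -∞, -10]
  [-5, 0, -17, -∞, -14]
  [8, -∞, 0, -11, -2]
  [0, -∞, -12, 0, -8]
  [-10, -∞, 0, -∞, 0]
D(3):
  [0, -∞, -∞, -∞, -10]
  [-5, 0, -17, -28, -14]
  [8, -∞, 0, -11, -2]
  [0, -∞, -12, 0, -8]
  [8, -∞, 0, -11, 0]
D(4):
  [0, -∞, -∞, -∞, -10]
  [-5, 0, -17, -28, -14]
  [8, -∞, 0, -11, -2]
  [0, -∞, -12, 0, -8]
  [8, -∞, 0, -11, 0]
D(5):
  [0, -∞, -10, -21, -10]
  [-5, 0, -14, -25, -14]
  [8, -∞, 0, -11, -2]
  [0, -∞, -8, 0, -8]
  [8, -∞, 0, -11, 0]
Answer: A* = [[0, -∞, -10, -21, -10], [-5, 0, -14, -25, -14], [8, -∞, 0, -11, -2], [0, -∞, -8, 0, -8], [8, -∞, 0, -11, 0]]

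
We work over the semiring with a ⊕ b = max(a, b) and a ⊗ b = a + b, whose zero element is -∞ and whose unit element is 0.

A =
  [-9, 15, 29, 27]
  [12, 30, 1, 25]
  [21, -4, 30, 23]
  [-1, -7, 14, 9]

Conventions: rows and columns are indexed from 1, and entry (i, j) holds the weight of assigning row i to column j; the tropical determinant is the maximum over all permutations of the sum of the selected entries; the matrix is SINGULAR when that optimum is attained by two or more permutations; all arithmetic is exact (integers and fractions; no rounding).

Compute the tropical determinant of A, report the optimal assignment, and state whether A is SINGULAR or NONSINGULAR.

σ = (1, 2, 3, 4): (-9) + 30 + 30 + 9 = 60
σ = (1, 2, 4, 3): (-9) + 30 + 23 + 14 = 58
σ = (1, 3, 2, 4): (-9) + 1 + (-4) + 9 = -3
σ = (1, 3, 4, 2): (-9) + 1 + 23 + (-7) = 8
σ = (1, 4, 2, 3): (-9) + 25 + (-4) + 14 = 26
σ = (1, 4, 3, 2): (-9) + 25 + 30 + (-7) = 39
σ = (2, 1, 3, 4): 15 + 12 + 30 + 9 = 66
σ = (2, 1, 4, 3): 15 + 12 + 23 + 14 = 64
σ = (2, 3, 1, 4): 15 + 1 + 21 + 9 = 46
σ = (2, 3, 4, 1): 15 + 1 + 23 + (-1) = 38
σ = (2, 4, 1, 3): 15 + 25 + 21 + 14 = 75
σ = (2, 4, 3, 1): 15 + 25 + 30 + (-1) = 69
σ = (3, 1, 2, 4): 29 + 12 + (-4) + 9 = 46
σ = (3, 1, 4, 2): 29 + 12 + 23 + (-7) = 57
σ = (3, 2, 1, 4): 29 + 30 + 21 + 9 = 89
σ = (3, 2, 4, 1): 29 + 30 + 23 + (-1) = 81
σ = (3, 4, 1, 2): 29 + 25 + 21 + (-7) = 68
σ = (3, 4, 2, 1): 29 + 25 + (-4) + (-1) = 49
σ = (4, 1, 2, 3): 27 + 12 + (-4) + 14 = 49
σ = (4, 1, 3, 2): 27 + 12 + 30 + (-7) = 62
σ = (4, 2, 1, 3): 27 + 30 + 21 + 14 = 92
σ = (4, 2, 3, 1): 27 + 30 + 30 + (-1) = 86
σ = (4, 3, 1, 2): 27 + 1 + 21 + (-7) = 42
σ = (4, 3, 2, 1): 27 + 1 + (-4) + (-1) = 23
Optimal value attained by: σ = (4, 2, 1, 3).
Answer: det⊕(A) = 92; verdict: NONSINGULAR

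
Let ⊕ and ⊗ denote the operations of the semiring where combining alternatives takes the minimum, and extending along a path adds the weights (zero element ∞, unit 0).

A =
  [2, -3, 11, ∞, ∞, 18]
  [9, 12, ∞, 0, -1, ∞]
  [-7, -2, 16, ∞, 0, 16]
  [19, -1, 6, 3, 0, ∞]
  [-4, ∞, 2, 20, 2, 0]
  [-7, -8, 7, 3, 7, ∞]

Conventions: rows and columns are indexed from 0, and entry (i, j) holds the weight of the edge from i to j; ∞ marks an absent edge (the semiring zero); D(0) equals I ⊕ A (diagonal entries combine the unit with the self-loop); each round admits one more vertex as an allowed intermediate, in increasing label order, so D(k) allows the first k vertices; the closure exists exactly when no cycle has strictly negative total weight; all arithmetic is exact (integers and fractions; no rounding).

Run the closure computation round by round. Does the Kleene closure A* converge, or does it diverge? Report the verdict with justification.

D(0):
  [0, -3, 11, ∞, ∞, 18]
  [9, 0, ∞, 0, -1, ∞]
  [-7, -2, 0, ∞, 0, 16]
  [19, -1, 6, 0, 0, ∞]
  [-4, ∞, 2, 20, 0, 0]
  [-7, -8, 7, 3, 7, 0]
D(1):
  [0, -3, 11, ∞, ∞, 18]
  [9, 0, 20, 0, -1, 27]
  [-7, -10, 0, ∞, 0, 11]
  [19, -1, 6, 0, 0, 37]
  [-4, -7, 2, 20, 0, 0]
  [-7, -10, 4, 3, 7, 0]
Detection: at round 2, diagonal entry (3, 3) turns strictly negative.
Key observation: the cycle 3->1->3 has total weight (-1) + 0, which is strictly negative.
Answer: DIVERGES — negative cycle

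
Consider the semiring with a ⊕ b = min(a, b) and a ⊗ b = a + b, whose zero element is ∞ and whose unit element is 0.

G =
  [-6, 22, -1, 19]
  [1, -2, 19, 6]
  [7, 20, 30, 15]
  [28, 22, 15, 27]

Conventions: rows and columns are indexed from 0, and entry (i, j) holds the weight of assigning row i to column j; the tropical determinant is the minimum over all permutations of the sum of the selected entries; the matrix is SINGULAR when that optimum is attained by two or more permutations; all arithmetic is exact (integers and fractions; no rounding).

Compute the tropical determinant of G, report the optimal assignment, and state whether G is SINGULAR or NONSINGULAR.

σ = (0, 1, 2, 3): (-6) + (-2) + 30 + 27 = 49
σ = (0, 1, 3, 2): (-6) + (-2) + 15 + 15 = 22
σ = (0, 2, 1, 3): (-6) + 19 + 20 + 27 = 60
σ = (0, 2, 3, 1): (-6) + 19 + 15 + 22 = 50
σ = (0, 3, 1, 2): (-6) + 6 + 20 + 15 = 35
σ = (0, 3, 2, 1): (-6) + 6 + 30 + 22 = 52
σ = (1, 0, 2, 3): 22 + 1 + 30 + 27 = 80
σ = (1, 0, 3, 2): 22 + 1 + 15 + 15 = 53
σ = (1, 2, 0, 3): 22 + 19 + 7 + 27 = 75
σ = (1, 2, 3, 0): 22 + 19 + 15 + 28 = 84
σ = (1, 3, 0, 2): 22 + 6 + 7 + 15 = 50
σ = (1, 3, 2, 0): 22 + 6 + 30 + 28 = 86
σ = (2, 0, 1, 3): (-1) + 1 + 20 + 27 = 47
σ = (2, 0, 3, 1): (-1) + 1 + 15 + 22 = 37
σ = (2, 1, 0, 3): (-1) + (-2) + 7 + 27 = 31
σ = (2, 1, 3, 0): (-1) + (-2) + 15 + 28 = 40
σ = (2, 3, 0, 1): (-1) + 6 + 7 + 22 = 34
σ = (2, 3, 1, 0): (-1) + 6 + 20 + 28 = 53
σ = (3, 0, 1, 2): 19 + 1 + 20 + 15 = 55
σ = (3, 0, 2, 1): 19 + 1 + 30 + 22 = 72
σ = (3, 1, 0, 2): 19 + (-2) + 7 + 15 = 39
σ = (3, 1, 2, 0): 19 + (-2) + 30 + 28 = 75
σ = (3, 2, 0, 1): 19 + 19 + 7 + 22 = 67
σ = (3, 2, 1, 0): 19 + 19 + 20 + 28 = 86
Optimal value attained by: σ = (0, 1, 3, 2).
Answer: det⊕(G) = 22; verdict: NONSINGULAR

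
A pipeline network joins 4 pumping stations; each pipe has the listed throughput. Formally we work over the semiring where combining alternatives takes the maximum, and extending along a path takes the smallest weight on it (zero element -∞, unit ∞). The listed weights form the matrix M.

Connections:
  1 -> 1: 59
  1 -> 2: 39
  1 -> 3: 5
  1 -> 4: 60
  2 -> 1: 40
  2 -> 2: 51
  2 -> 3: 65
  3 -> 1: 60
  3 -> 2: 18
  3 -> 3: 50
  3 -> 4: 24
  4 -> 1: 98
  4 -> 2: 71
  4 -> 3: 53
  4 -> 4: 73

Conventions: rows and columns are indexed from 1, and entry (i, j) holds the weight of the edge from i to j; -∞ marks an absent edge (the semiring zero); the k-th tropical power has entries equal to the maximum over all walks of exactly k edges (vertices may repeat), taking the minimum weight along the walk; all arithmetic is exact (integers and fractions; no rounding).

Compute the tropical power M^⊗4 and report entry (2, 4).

M^⊗2:
  [60, 60, 53, 60]
  [60, 51, 51, 40]
  [59, 39, 50, 60]
  [73, 71, 65, 73]
M^⊗3:
  [60, 60, 60, 60]
  [59, 51, 51, 60]
  [60, 60, 53, 60]
  [73, 71, 65, 73]
M^⊗4:
  [60, 60, 60, 60]
  [60, 60, 53, 60]
  [60, 60, 60, 60]
  [73, 71, 65, 73]
Key observation: the optimum is the walk 2->3->1->4->4, with weight 65 min 60 min 60 min 73 = 60.
Optimal value attained by: walk 2->3->1->4->4.
Answer: (M^⊗4)[2][4] = 60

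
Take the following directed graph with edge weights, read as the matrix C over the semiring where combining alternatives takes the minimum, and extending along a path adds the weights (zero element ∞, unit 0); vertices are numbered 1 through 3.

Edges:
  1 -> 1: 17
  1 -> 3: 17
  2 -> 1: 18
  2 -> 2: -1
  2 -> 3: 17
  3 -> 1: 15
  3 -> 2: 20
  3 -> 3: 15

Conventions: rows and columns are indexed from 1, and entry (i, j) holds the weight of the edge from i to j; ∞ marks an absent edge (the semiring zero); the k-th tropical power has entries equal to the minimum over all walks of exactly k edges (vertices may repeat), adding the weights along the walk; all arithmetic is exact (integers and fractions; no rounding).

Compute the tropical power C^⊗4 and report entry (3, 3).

C^⊗2:
  [32, 37, 32]
  [17, -2, 16]
  [30, 19, 30]
C^⊗3:
  [47, 36, 47]
  [16, -3, 15]
  [37, 18, 36]
C^⊗4:
  [54, 35, 53]
  [15, -4, 14]
  [36, 17, 35]
Key observation: the optimum is the walk 3->2->2->2->3, with weight 20 + (-1) + (-1) + 17 = 35.
Optimal value attained by: walk 3->2->2->2->3.
Answer: (C^⊗4)[3][3] = 35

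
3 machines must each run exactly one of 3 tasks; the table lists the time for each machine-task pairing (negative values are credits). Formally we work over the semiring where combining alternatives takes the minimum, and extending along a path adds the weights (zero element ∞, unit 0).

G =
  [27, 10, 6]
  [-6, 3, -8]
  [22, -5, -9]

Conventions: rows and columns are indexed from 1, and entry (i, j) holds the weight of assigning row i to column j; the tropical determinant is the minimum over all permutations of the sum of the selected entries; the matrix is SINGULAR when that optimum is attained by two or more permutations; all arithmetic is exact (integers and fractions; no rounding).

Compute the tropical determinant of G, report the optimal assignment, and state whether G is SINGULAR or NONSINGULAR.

σ = (1, 2, 3): 27 + 3 + (-9) = 21
σ = (1, 3, 2): 27 + (-8) + (-5) = 14
σ = (2, 1, 3): 10 + (-6) + (-9) = -5
σ = (2, 3, 1): 10 + (-8) + 22 = 24
σ = (3, 1, 2): 6 + (-6) + (-5) = -5
σ = (3, 2, 1): 6 + 3 + 22 = 31
Optimal value attained by: σ = (2, 1, 3).
Answer: det⊕(G) = -5; verdict: SINGULAR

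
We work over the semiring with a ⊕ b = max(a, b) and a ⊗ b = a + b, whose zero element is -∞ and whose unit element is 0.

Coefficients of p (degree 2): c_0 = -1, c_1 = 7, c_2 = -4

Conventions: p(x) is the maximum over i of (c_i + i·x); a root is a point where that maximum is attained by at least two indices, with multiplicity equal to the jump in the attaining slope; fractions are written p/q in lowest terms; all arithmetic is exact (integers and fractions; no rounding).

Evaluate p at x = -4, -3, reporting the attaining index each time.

p(-4) = max(-1+0·(-4)=-1, 7+1·(-4)=3, -4+2·(-4)=-12) = 3 (attained by i=1)
p(-3) = max(-1+0·(-3)=-1, 7+1·(-3)=4, -4+2·(-3)=-10) = 4 (attained by i=1)
Answer: p(-4) = 3; p(-3) = 4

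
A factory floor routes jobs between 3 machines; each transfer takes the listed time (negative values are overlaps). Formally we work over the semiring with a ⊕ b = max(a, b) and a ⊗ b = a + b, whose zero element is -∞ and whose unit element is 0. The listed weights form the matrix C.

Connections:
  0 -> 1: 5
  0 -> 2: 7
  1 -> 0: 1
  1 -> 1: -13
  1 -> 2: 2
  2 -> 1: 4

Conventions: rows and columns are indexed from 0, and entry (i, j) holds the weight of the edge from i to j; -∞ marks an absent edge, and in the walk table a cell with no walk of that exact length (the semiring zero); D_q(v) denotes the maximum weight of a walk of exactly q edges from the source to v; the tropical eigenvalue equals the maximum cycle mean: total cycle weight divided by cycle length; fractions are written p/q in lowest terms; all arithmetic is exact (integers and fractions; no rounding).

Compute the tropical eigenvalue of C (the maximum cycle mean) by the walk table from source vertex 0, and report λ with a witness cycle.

q=0: [0, -∞, -∞]
q=1: [-∞, 5, 7]
q=2: [6, 11, 7]
q=3: [12, 11, 13]
Optimal cycle mean attained by: cycle 0->2->1->0, total 7 + 4 + 1, length 3.
Answer: λ = 4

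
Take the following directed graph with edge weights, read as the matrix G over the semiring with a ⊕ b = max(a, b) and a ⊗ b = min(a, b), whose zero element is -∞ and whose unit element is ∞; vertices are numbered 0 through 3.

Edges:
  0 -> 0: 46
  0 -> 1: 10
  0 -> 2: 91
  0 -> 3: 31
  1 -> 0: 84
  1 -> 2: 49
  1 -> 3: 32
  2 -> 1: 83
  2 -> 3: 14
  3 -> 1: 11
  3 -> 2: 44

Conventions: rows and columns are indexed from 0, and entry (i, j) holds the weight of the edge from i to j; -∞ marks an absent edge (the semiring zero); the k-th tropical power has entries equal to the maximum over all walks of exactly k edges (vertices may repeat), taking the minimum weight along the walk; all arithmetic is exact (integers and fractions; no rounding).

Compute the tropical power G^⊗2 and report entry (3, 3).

G^⊗2:
  [46, 83, 46, 31]
  [46, 49, 84, 31]
  [83, 11, 49, 32]
  [11, 44, 11, 14]
Key observation: the optimum is the walk 3->2->3, with weight 44 min 14 = 14.
Optimal value attained by: walk 3->2->3.
Answer: (G^⊗2)[3][3] = 14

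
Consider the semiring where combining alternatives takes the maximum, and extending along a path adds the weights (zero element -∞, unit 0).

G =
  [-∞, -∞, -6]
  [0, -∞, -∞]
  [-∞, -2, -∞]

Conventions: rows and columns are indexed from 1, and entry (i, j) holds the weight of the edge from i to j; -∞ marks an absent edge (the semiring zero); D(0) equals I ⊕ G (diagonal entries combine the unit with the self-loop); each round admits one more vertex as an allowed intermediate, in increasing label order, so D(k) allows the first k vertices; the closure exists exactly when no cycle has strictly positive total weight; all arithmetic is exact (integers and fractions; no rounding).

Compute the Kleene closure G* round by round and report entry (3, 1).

D(0):
  [0, -∞, -6]
  [0, 0, -∞]
  [-∞, -2, 0]
D(1):
  [0, -∞, -6]
  [0, 0, -6]
  [-∞, -2, 0]
D(2):
  [0, -∞, -6]
  [0, 0, -6]
  [-2, -2, 0]
D(3):
  [0, -8, -6]
  [0, 0, -6]
  [-2, -2, 0]
Answer: G*[3][1] = -2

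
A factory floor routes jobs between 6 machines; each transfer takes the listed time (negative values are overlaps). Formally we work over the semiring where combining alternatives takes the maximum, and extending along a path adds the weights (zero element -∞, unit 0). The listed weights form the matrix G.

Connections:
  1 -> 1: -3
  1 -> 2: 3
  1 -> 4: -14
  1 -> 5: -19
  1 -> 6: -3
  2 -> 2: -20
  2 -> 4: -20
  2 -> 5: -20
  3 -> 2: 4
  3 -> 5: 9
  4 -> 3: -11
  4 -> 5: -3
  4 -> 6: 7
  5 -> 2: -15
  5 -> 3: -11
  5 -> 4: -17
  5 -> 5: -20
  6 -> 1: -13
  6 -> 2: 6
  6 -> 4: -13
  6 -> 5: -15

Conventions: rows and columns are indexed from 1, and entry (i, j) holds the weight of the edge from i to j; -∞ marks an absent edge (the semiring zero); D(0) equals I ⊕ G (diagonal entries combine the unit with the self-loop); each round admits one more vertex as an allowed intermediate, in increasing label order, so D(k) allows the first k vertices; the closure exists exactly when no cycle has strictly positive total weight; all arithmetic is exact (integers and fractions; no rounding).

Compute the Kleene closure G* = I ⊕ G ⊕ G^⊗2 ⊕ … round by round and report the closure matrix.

D(0):
  [0, 3, -∞, -14, -19, -3]
  [-∞, 0, -∞, -20, -20, -∞]
  [-∞, 4, 0, -∞, 9, -∞]
  [-∞, -∞, -11, 0, -3, 7]
  [-∞, -15, -11, -17, 0, -∞]
  [-13, 6, -∞, -13, -15, 0]
D(1):
  [0, 3, -∞, -14, -19, -3]
  [-∞, 0, -∞, -20, -20, -∞]
  [-∞, 4, 0, -∞, 9, -∞]
  [-∞, -∞, -11, 0, -3, 7]
  [-∞, -15, -11, -17, 0, -∞]
  [-13, 6, -∞, -13, -15, 0]
D(2):
  [0, 3, -∞, -14, -17, -3]
  [-∞, 0, -∞, -20, -20, -∞]
  [-∞, 4, 0, -16, 9, -∞]
  [-∞, -∞, -11, 0, -3, 7]
  [-∞, -15, -11, -17, 0, -∞]
  [-13, 6, -∞, -13, -14, 0]
D(3):
  [0, 3, -∞, -14, -17, -3]
  [-∞, 0, -∞, -20, -20, -∞]
  [-∞, 4, 0, -16, 9, -∞]
  [-∞, -7, -11, 0, -2, 7]
  [-∞, -7, -11, -17, 0, -∞]
  [-13, 6, -∞, -13, -14, 0]
D(4):
  [0, 3, -25, -14, -16, -3]
  [-∞, 0, -31, -20, -20, -13]
  [-∞, 4, 0, -16, 9, -9]
  [-∞, -7, -11, 0, -2, 7]
  [-∞, -7, -11, -17, 0, -10]
  [-13, 6, -24, -13, -14, 0]
D(5):
  [0, 3, -25, -14, -16, -3]
  [-∞, 0, -31, -20, -20, -13]
  [-∞, 4, 0, -8, 9, -1]
  [-∞, -7, -11, 0, -2, 7]
  [-∞, -7, -11, -17, 0, -10]
  [-13, 6, -24, -13, -14, 0]
D(6):
  [0, 3, -25, -14, -16, -3]
  [-26, 0, -31, -20, -20, -13]
  [-14, 5, 0, -8, 9, -1]
  [-6, 13, -11, 0, -2, 7]
  [-23, -4, -11, -17, 0, -10]
  [-13, 6, -24, -13, -14, 0]
Answer: G* = [[0, 3, -25, -14, -16, -3], [-26, 0, -31, -20, -20, -13], [-14, 5, 0, -8, 9, -1], [-6, 13, -11, 0, -2, 7], [-23, -4, -11, -17, 0, -10], [-13, 6, -24, -13, -14, 0]]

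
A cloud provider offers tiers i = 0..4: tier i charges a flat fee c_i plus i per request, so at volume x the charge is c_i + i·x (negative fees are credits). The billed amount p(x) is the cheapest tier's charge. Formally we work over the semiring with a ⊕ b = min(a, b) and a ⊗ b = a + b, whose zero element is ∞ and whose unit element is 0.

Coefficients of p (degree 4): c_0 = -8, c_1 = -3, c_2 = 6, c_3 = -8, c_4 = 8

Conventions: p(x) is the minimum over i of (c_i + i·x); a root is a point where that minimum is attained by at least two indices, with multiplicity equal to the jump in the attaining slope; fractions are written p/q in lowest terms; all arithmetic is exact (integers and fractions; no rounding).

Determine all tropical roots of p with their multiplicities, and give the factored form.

hull edge (i=0, c=-8) to (i=3, c=-8): slope 0, span 3
hull edge (i=3, c=-8) to (i=4, c=8): slope 16, span 1
Factored form: p(x) = 8 ⊗ (x ⊕ (-16)) ⊗ (x ⊕ 0) ⊗ (x ⊕ 0) ⊗ (x ⊕ 0)
Answer: roots = -16 (mult 1), 0 (mult 3)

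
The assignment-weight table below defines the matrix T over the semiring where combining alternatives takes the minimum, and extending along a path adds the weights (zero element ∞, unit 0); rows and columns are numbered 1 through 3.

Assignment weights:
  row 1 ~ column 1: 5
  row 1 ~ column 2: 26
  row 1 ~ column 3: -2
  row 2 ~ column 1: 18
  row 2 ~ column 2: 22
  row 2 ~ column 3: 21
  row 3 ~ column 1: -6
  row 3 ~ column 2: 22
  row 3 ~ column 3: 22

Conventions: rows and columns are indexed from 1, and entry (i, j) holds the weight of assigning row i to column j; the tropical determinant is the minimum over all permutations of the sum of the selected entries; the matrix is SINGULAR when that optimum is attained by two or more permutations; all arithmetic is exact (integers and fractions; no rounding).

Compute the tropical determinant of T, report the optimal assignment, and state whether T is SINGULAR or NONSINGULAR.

σ = (1, 2, 3): 5 + 22 + 22 = 49
σ = (1, 3, 2): 5 + 21 + 22 = 48
σ = (2, 1, 3): 26 + 18 + 22 = 66
σ = (2, 3, 1): 26 + 21 + (-6) = 41
σ = (3, 1, 2): (-2) + 18 + 22 = 38
σ = (3, 2, 1): (-2) + 22 + (-6) = 14
Optimal value attained by: σ = (3, 2, 1).
Answer: det⊕(T) = 14; verdict: NONSINGULAR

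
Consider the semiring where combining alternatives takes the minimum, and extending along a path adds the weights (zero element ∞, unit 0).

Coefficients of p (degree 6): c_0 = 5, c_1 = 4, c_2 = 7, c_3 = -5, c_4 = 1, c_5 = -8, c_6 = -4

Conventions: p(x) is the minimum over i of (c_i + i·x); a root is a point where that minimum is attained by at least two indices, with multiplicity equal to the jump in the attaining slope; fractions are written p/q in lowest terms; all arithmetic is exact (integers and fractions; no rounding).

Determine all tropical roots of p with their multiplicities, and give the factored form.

hull edge (i=0, c=5) to (i=3, c=-5): slope -10/3, span 3
hull edge (i=3, c=-5) to (i=5, c=-8): slope -3/2, span 2
hull edge (i=5, c=-8) to (i=6, c=-4): slope 4, span 1
Factored form: p(x) = -4 ⊗ (x ⊕ (-4)) ⊗ (x ⊕ 3/2) ⊗ (x ⊕ 3/2) ⊗ (x ⊕ 10/3) ⊗ (x ⊕ 10/3) ⊗ (x ⊕ 10/3)
Answer: roots = -4 (mult 1), 3/2 (mult 2), 10/3 (mult 3)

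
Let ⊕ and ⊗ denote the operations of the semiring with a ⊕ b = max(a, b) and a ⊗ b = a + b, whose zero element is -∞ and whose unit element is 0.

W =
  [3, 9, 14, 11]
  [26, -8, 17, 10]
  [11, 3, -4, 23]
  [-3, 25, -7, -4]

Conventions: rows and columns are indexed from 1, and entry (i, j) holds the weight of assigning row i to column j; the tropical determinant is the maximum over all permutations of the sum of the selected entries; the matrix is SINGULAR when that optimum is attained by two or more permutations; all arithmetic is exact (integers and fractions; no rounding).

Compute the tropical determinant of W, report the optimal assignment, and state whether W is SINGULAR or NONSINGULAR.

σ = (1, 2, 3, 4): 3 + (-8) + (-4) + (-4) = -13
σ = (1, 2, 4, 3): 3 + (-8) + 23 + (-7) = 11
σ = (1, 3, 2, 4): 3 + 17 + 3 + (-4) = 19
σ = (1, 3, 4, 2): 3 + 17 + 23 + 25 = 68
σ = (1, 4, 2, 3): 3 + 10 + 3 + (-7) = 9
σ = (1, 4, 3, 2): 3 + 10 + (-4) + 25 = 34
σ = (2, 1, 3, 4): 9 + 26 + (-4) + (-4) = 27
σ = (2, 1, 4, 3): 9 + 26 + 23 + (-7) = 51
σ = (2, 3, 1, 4): 9 + 17 + 11 + (-4) = 33
σ = (2, 3, 4, 1): 9 + 17 + 23 + (-3) = 46
σ = (2, 4, 1, 3): 9 + 10 + 11 + (-7) = 23
σ = (2, 4, 3, 1): 9 + 10 + (-4) + (-3) = 12
σ = (3, 1, 2, 4): 14 + 26 + 3 + (-4) = 39
σ = (3, 1, 4, 2): 14 + 26 + 23 + 25 = 88
σ = (3, 2, 1, 4): 14 + (-8) + 11 + (-4) = 13
σ = (3, 2, 4, 1): 14 + (-8) + 23 + (-3) = 26
σ = (3, 4, 1, 2): 14 + 10 + 11 + 25 = 60
σ = (3, 4, 2, 1): 14 + 10 + 3 + (-3) = 24
σ = (4, 1, 2, 3): 11 + 26 + 3 + (-7) = 33
σ = (4, 1, 3, 2): 11 + 26 + (-4) + 25 = 58
σ = (4, 2, 1, 3): 11 + (-8) + 11 + (-7) = 7
σ = (4, 2, 3, 1): 11 + (-8) + (-4) + (-3) = -4
σ = (4, 3, 1, 2): 11 + 17 + 11 + 25 = 64
σ = (4, 3, 2, 1): 11 + 17 + 3 + (-3) = 28
Optimal value attained by: σ = (3, 1, 4, 2).
Answer: det⊕(W) = 88; verdict: NONSINGULAR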